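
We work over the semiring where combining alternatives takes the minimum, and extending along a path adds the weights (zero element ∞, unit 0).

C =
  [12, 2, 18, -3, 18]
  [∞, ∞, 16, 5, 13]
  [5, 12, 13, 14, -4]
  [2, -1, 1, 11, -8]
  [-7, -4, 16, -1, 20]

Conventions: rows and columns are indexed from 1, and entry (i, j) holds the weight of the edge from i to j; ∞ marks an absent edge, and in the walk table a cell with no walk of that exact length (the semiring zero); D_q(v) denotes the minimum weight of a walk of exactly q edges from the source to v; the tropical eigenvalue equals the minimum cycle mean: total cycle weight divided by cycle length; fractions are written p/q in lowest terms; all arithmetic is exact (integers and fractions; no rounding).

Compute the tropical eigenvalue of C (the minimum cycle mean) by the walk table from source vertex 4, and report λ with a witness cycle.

q=0: [∞, ∞, ∞, 0, ∞]
q=1: [2, -1, 1, 11, -8]
q=2: [-15, -12, 8, -9, -3]
q=3: [-10, -13, -8, -18, -17]
q=4: [-24, -21, -17, -18, -26]
q=5: [-33, -30, -17, -27, -26]
Optimal cycle mean attained by: cycle 1->4->5->1, total (-3) + (-8) + (-7), length 3.
Answer: λ = -6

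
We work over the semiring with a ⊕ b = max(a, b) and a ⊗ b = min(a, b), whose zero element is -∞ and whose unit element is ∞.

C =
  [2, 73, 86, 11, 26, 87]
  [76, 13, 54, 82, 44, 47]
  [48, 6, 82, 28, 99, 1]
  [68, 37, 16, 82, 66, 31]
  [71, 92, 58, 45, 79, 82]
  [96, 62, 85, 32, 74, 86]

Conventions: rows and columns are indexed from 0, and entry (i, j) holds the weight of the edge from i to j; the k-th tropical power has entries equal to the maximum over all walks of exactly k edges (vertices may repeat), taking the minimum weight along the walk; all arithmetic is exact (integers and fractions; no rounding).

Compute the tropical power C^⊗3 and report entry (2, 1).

C^⊗2:
  [87, 62, 85, 73, 86, 86]
  [68, 73, 76, 82, 66, 76]
  [71, 92, 82, 45, 82, 82]
  [68, 68, 68, 82, 66, 68]
  [82, 79, 82, 82, 79, 82]
  [86, 74, 86, 62, 85, 87]
C^⊗3:
  [86, 86, 86, 73, 85, 87]
  [76, 68, 76, 82, 76, 76]
  [82, 82, 82, 82, 82, 82]
  [68, 68, 68, 82, 68, 68]
  [82, 79, 82, 82, 82, 82]
  [87, 85, 86, 74, 86, 86]
Key observation: the optimum is the walk 2->2->4->1, with weight 82 min 99 min 92 = 82.
Optimal value attained by: walk 2->2->4->1.
Answer: (C^⊗3)[2][1] = 82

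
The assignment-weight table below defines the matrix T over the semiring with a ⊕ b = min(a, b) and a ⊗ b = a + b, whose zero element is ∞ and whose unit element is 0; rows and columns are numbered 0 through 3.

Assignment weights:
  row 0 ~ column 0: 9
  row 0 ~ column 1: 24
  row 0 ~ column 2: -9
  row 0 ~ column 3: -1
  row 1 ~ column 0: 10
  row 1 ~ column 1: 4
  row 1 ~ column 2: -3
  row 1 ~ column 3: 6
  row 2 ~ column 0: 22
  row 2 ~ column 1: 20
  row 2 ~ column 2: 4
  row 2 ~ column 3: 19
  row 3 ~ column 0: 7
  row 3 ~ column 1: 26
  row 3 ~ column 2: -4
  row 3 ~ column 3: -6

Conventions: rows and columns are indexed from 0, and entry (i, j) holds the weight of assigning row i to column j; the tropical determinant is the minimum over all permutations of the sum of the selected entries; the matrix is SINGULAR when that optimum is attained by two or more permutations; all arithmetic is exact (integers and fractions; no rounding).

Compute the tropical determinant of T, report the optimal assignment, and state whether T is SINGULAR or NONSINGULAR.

σ = (0, 1, 2, 3): 9 + 4 + 4 + (-6) = 11
σ = (0, 1, 3, 2): 9 + 4 + 19 + (-4) = 28
σ = (0, 2, 1, 3): 9 + (-3) + 20 + (-6) = 20
σ = (0, 2, 3, 1): 9 + (-3) + 19 + 26 = 51
σ = (0, 3, 1, 2): 9 + 6 + 20 + (-4) = 31
σ = (0, 3, 2, 1): 9 + 6 + 4 + 26 = 45
σ = (1, 0, 2, 3): 24 + 10 + 4 + (-6) = 32
σ = (1, 0, 3, 2): 24 + 10 + 19 + (-4) = 49
σ = (1, 2, 0, 3): 24 + (-3) + 22 + (-6) = 37
σ = (1, 2, 3, 0): 24 + (-3) + 19 + 7 = 47
σ = (1, 3, 0, 2): 24 + 6 + 22 + (-4) = 48
σ = (1, 3, 2, 0): 24 + 6 + 4 + 7 = 41
σ = (2, 0, 1, 3): (-9) + 10 + 20 + (-6) = 15
σ = (2, 0, 3, 1): (-9) + 10 + 19 + 26 = 46
σ = (2, 1, 0, 3): (-9) + 4 + 22 + (-6) = 11
σ = (2, 1, 3, 0): (-9) + 4 + 19 + 7 = 21
σ = (2, 3, 0, 1): (-9) + 6 + 22 + 26 = 45
σ = (2, 3, 1, 0): (-9) + 6 + 20 + 7 = 24
σ = (3, 0, 1, 2): (-1) + 10 + 20 + (-4) = 25
σ = (3, 0, 2, 1): (-1) + 10 + 4 + 26 = 39
σ = (3, 1, 0, 2): (-1) + 4 + 22 + (-4) = 21
σ = (3, 1, 2, 0): (-1) + 4 + 4 + 7 = 14
σ = (3, 2, 0, 1): (-1) + (-3) + 22 + 26 = 44
σ = (3, 2, 1, 0): (-1) + (-3) + 20 + 7 = 23
Optimal value attained by: σ = (0, 1, 2, 3).
Answer: det⊕(T) = 11; verdict: SINGULAR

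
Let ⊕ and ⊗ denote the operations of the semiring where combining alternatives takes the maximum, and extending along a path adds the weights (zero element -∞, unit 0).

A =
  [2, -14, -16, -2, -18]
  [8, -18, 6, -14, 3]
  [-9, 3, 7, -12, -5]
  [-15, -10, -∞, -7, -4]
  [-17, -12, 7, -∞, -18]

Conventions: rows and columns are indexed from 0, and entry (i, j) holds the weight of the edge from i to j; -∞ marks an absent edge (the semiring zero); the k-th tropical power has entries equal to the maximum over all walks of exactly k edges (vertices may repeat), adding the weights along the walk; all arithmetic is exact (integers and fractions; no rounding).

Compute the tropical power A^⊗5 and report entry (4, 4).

A^⊗2:
  [4, -12, -8, 0, -6]
  [10, 9, 13, 6, 1]
  [11, 10, 14, -5, 6]
  [-2, -16, 3, -14, -7]
  [-2, 10, 14, -5, 2]
A^⊗3:
  [6, -5, 1, 2, -4]
  [17, 16, 20, 8, 12]
  [18, 17, 21, 9, 13]
  [0, 6, 10, -4, -2]
  [18, 17, 21, 2, 13]
A^⊗4:
  [8, 4, 8, 4, -2]
  [24, 23, 27, 15, 19]
  [25, 24, 28, 16, 20]
  [14, 13, 17, -2, 9]
  [25, 24, 28, 16, 20]
A^⊗5:
  [12, 11, 15, 6, 7]
  [31, 30, 34, 22, 26]
  [32, 31, 35, 23, 27]
  [21, 20, 24, 12, 16]
  [32, 31, 35, 23, 27]
Key observation: the optimum is the walk 4->2->2->2->1->4, with weight 7 + 7 + 7 + 3 + 3 = 27.
Optimal value attained by: walk 4->2->2->2->1->4.
Answer: (A^⊗5)[4][4] = 27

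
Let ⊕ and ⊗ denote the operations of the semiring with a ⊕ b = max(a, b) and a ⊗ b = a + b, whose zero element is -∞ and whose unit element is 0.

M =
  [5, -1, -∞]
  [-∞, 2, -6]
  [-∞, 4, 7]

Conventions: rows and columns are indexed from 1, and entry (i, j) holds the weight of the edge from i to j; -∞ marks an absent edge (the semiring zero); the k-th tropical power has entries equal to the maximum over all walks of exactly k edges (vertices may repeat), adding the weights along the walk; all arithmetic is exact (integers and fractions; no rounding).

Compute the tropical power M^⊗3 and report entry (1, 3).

M^⊗2:
  [10, 4, -7]
  [-∞, 4, 1]
  [-∞, 11, 14]
M^⊗3:
  [15, 9, 0]
  [-∞, 6, 8]
  [-∞, 18, 21]
Key observation: the optimum is the walk 1->2->3->3, with weight (-1) + (-6) + 7 = 0.
Optimal value attained by: walk 1->2->3->3.
Answer: (M^⊗3)[1][3] = 0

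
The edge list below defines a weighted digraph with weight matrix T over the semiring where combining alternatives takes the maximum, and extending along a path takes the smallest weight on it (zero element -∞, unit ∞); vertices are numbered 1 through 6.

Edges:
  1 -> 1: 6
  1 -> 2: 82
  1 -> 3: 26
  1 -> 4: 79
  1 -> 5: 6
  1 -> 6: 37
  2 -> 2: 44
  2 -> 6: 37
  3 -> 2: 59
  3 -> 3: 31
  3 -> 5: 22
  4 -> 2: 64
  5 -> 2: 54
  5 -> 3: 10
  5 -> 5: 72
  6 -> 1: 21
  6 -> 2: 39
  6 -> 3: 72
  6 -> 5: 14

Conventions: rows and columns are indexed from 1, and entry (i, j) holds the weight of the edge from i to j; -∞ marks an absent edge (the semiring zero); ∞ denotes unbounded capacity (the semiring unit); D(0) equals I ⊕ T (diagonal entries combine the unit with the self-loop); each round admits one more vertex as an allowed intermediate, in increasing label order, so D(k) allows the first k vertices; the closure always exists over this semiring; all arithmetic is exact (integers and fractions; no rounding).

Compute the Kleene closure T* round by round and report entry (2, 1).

D(0):
  [∞, 82, 26, 79, 6, 37]
  [-∞, ∞, -∞, -∞, -∞, 37]
  [-∞, 59, ∞, -∞, 22, -∞]
  [-∞, 64, -∞, ∞, -∞, -∞]
  [-∞, 54, 10, -∞, ∞, -∞]
  [21, 39, 72, -∞, 14, ∞]
D(1):
  [∞, 82, 26, 79, 6, 37]
  [-∞, ∞, -∞, -∞, -∞, 37]
  [-∞, 59, ∞, -∞, 22, -∞]
  [-∞, 64, -∞, ∞, -∞, -∞]
  [-∞, 54, 10, -∞, ∞, -∞]
  [21, 39, 72, 21, 14, ∞]
D(2):
  [∞, 82, 26, 79, 6, 37]
  [-∞, ∞, -∞, -∞, -∞, 37]
  [-∞, 59, ∞, -∞, 22, 37]
  [-∞, 64, -∞, ∞, -∞, 37]
  [-∞, 54, 10, -∞, ∞, 37]
  [21, 39, 72, 21, 14, ∞]
D(3):
  [∞, 82, 26, 79, 22, 37]
  [-∞, ∞, -∞, -∞, -∞, 37]
  [-∞, 59, ∞, -∞, 22, 37]
  [-∞, 64, -∞, ∞, -∞, 37]
  [-∞, 54, 10, -∞, ∞, 37]
  [21, 59, 72, 21, 22, ∞]
D(4):
  [∞, 82, 26, 79, 22, 37]
  [-∞, ∞, -∞, -∞, -∞, 37]
  [-∞, 59, ∞, -∞, 22, 37]
  [-∞, 64, -∞, ∞, -∞, 37]
  [-∞, 54, 10, -∞, ∞, 37]
  [21, 59, 72, 21, 22, ∞]
D(5):
  [∞, 82, 26, 79, 22, 37]
  [-∞, ∞, -∞, -∞, -∞, 37]
  [-∞, 59, ∞, -∞, 22, 37]
  [-∞, 64, -∞, ∞, -∞, 37]
  [-∞, 54, 10, -∞, ∞, 37]
  [21, 59, 72, 21, 22, ∞]
D(6):
  [∞, 82, 37, 79, 22, 37]
  [21, ∞, 37, 21, 22, 37]
  [21, 59, ∞, 21, 22, 37]
  [21, 64, 37, ∞, 22, 37]
  [21, 54, 37, 21, ∞, 37]
  [21, 59, 72, 21, 22, ∞]
Answer: T*[2][1] = 21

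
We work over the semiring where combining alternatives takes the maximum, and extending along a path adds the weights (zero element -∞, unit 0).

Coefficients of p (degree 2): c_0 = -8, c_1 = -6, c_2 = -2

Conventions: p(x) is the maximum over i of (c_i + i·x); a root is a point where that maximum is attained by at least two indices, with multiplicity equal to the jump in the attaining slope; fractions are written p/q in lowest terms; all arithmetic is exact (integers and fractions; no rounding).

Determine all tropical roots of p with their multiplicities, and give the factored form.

hull edge (i=0, c=-8) to (i=2, c=-2): slope 3, span 2
Factored form: p(x) = -2 ⊗ (x ⊕ (-3)) ⊗ (x ⊕ (-3))
Answer: roots = -3 (mult 2)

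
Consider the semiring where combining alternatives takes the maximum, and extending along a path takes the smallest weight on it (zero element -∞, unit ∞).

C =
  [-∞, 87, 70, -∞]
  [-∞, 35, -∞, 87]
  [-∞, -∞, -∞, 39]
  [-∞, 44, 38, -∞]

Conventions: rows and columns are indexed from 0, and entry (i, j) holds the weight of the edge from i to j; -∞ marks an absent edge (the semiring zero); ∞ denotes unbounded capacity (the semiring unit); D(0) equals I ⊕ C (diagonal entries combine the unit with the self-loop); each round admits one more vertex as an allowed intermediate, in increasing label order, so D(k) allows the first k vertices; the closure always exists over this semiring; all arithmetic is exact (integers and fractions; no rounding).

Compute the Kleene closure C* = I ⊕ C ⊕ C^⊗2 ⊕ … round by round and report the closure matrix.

D(0):
  [∞, 87, 70, -∞]
  [-∞, ∞, -∞, 87]
  [-∞, -∞, ∞, 39]
  [-∞, 44, 38, ∞]
D(1):
  [∞, 87, 70, -∞]
  [-∞, ∞, -∞, 87]
  [-∞, -∞, ∞, 39]
  [-∞, 44, 38, ∞]
D(2):
  [∞, 87, 70, 87]
  [-∞, ∞, -∞, 87]
  [-∞, -∞, ∞, 39]
  [-∞, 44, 38, ∞]
D(3):
  [∞, 87, 70, 87]
  [-∞, ∞, -∞, 87]
  [-∞, -∞, ∞, 39]
  [-∞, 44, 38, ∞]
D(4):
  [∞, 87, 70, 87]
  [-∞, ∞, 38, 87]
  [-∞, 39, ∞, 39]
  [-∞, 44, 38, ∞]
Answer: C* = [[∞, 87, 70, 87], [-∞, ∞, 38, 87], [-∞, 39, ∞, 39], [-∞, 44, 38, ∞]]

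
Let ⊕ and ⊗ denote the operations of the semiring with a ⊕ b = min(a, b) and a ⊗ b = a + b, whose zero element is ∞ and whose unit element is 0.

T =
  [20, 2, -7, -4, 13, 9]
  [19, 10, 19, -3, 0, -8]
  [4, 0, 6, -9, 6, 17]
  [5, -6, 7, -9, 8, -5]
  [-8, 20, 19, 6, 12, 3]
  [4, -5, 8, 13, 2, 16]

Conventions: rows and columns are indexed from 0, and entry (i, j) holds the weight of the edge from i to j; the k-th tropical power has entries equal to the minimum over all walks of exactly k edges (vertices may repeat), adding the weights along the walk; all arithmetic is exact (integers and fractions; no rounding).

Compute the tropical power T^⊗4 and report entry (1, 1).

T^⊗2:
  [-3, -10, -1, -16, -1, -9]
  [-8, -13, 0, -12, -6, -8]
  [-4, -15, -3, -18, -1, -14]
  [-4, -15, -2, -18, -6, -14]
  [4, -6, -15, -12, 5, 1]
  [-6, 5, -3, -8, -5, -13]
T^⊗3:
  [-11, -22, -10, -25, -10, -21]
  [-14, -18, -15, -21, -13, -21]
  [-13, -24, -11, -27, -15, -23]
  [-14, -24, -11, -27, -15, -23]
  [-11, -18, -9, -24, -9, -17]
  [-13, -18, -13, -17, -11, -13]
T^⊗4:
  [-20, -31, -18, -34, -22, -30]
  [-21, -27, -21, -30, -19, -26]
  [-23, -33, -20, -36, -24, -32]
  [-23, -33, -21, -36, -24, -32]
  [-19, -30, -18, -33, -18, -29]
  [-19, -23, -20, -26, -18, -26]
Key observation: the optimum is the walk 1->3->3->3->1, with weight (-3) + (-9) + (-9) + (-6) = -27.
Optimal value attained by: walk 1->3->3->3->1.
Answer: (T^⊗4)[1][1] = -27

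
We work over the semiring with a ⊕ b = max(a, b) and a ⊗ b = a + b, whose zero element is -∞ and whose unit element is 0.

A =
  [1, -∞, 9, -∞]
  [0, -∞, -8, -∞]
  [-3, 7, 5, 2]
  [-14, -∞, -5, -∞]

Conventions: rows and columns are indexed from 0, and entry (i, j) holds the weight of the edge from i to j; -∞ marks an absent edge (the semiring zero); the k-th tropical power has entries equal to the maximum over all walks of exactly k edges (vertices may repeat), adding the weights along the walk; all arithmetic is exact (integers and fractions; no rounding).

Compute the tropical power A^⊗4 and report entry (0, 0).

A^⊗2:
  [6, 16, 14, 11]
  [1, -1, 9, -6]
  [7, 12, 10, 7]
  [-8, 2, 0, -3]
A^⊗3:
  [16, 21, 19, 16]
  [6, 16, 14, 11]
  [12, 17, 16, 12]
  [2, 7, 5, 2]
A^⊗4:
  [21, 26, 25, 21]
  [16, 21, 19, 16]
  [17, 23, 21, 18]
  [7, 12, 11, 7]
Key observation: the optimum is the walk 0->2->2->1->0, with weight 9 + 5 + 7 + 0 = 21.
Optimal value attained by: walk 0->2->2->1->0.
Answer: (A^⊗4)[0][0] = 21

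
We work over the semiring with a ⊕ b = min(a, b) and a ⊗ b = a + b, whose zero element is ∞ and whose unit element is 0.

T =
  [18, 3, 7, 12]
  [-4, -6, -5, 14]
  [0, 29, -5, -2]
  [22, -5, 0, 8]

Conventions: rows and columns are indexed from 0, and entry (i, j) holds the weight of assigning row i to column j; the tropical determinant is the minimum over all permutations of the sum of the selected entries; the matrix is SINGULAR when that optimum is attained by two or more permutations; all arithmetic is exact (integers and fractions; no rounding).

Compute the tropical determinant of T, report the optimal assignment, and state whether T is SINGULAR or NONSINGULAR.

σ = (0, 1, 2, 3): 18 + (-6) + (-5) + 8 = 15
σ = (0, 1, 3, 2): 18 + (-6) + (-2) + 0 = 10
σ = (0, 2, 1, 3): 18 + (-5) + 29 + 8 = 50
σ = (0, 2, 3, 1): 18 + (-5) + (-2) + (-5) = 6
σ = (0, 3, 1, 2): 18 + 14 + 29 + 0 = 61
σ = (0, 3, 2, 1): 18 + 14 + (-5) + (-5) = 22
σ = (1, 0, 2, 3): 3 + (-4) + (-5) + 8 = 2
σ = (1, 0, 3, 2): 3 + (-4) + (-2) + 0 = -3
σ = (1, 2, 0, 3): 3 + (-5) + 0 + 8 = 6
σ = (1, 2, 3, 0): 3 + (-5) + (-2) + 22 = 18
σ = (1, 3, 0, 2): 3 + 14 + 0 + 0 = 17
σ = (1, 3, 2, 0): 3 + 14 + (-5) + 22 = 34
σ = (2, 0, 1, 3): 7 + (-4) + 29 + 8 = 40
σ = (2, 0, 3, 1): 7 + (-4) + (-2) + (-5) = -4
σ = (2, 1, 0, 3): 7 + (-6) + 0 + 8 = 9
σ = (2, 1, 3, 0): 7 + (-6) + (-2) + 22 = 21
σ = (2, 3, 0, 1): 7 + 14 + 0 + (-5) = 16
σ = (2, 3, 1, 0): 7 + 14 + 29 + 22 = 72
σ = (3, 0, 1, 2): 12 + (-4) + 29 + 0 = 37
σ = (3, 0, 2, 1): 12 + (-4) + (-5) + (-5) = -2
σ = (3, 1, 0, 2): 12 + (-6) + 0 + 0 = 6
σ = (3, 1, 2, 0): 12 + (-6) + (-5) + 22 = 23
σ = (3, 2, 0, 1): 12 + (-5) + 0 + (-5) = 2
σ = (3, 2, 1, 0): 12 + (-5) + 29 + 22 = 58
Optimal value attained by: σ = (2, 0, 3, 1).
Answer: det⊕(T) = -4; verdict: NONSINGULAR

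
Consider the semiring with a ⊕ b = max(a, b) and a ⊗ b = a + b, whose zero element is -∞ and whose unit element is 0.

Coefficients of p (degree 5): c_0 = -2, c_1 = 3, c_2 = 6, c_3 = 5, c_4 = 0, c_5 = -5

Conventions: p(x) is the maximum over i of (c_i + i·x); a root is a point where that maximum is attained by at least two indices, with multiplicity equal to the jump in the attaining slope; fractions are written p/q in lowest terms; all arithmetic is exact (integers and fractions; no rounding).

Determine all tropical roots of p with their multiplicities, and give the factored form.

hull edge (i=0, c=-2) to (i=1, c=3): slope 5, span 1
hull edge (i=1, c=3) to (i=2, c=6): slope 3, span 1
hull edge (i=2, c=6) to (i=3, c=5): slope -1, span 1
hull edge (i=3, c=5) to (i=5, c=-5): slope -5, span 2
Factored form: p(x) = -5 ⊗ (x ⊕ (-5)) ⊗ (x ⊕ (-3)) ⊗ (x ⊕ 1) ⊗ (x ⊕ 5) ⊗ (x ⊕ 5)
Answer: roots = -5 (mult 1), -3 (mult 1), 1 (mult 1), 5 (mult 2)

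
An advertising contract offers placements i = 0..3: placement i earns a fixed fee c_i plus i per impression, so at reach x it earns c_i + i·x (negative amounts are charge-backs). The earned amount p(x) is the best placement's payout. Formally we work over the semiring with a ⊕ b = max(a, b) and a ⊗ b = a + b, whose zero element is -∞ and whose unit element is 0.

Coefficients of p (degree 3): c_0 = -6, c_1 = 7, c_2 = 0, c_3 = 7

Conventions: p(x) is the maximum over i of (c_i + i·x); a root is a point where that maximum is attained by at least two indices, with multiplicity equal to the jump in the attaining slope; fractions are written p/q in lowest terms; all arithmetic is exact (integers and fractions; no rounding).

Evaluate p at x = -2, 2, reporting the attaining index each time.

p(-2) = max(-6+0·(-2)=-6, 7+1·(-2)=5, 0+2·(-2)=-4, 7+3·(-2)=1) = 5 (attained by i=1)
p(2) = max(-6+0·2=-6, 7+1·2=9, 0+2·2=4, 7+3·2=13) = 13 (attained by i=3)
Answer: p(-2) = 5; p(2) = 13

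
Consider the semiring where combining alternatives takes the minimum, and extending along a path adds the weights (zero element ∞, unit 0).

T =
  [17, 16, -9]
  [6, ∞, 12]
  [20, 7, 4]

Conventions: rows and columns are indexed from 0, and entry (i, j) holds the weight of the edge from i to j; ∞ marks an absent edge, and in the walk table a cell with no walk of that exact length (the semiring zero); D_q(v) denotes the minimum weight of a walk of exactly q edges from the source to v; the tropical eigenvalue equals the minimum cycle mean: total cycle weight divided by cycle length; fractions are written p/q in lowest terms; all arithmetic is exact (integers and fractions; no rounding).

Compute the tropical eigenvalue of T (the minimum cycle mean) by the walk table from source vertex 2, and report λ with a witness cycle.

q=0: [∞, ∞, 0]
q=1: [20, 7, 4]
q=2: [13, 11, 8]
q=3: [17, 15, 4]
Optimal cycle mean attained by: cycle 0->2->1->0, total (-9) + 7 + 6, length 3.
Answer: λ = 4/3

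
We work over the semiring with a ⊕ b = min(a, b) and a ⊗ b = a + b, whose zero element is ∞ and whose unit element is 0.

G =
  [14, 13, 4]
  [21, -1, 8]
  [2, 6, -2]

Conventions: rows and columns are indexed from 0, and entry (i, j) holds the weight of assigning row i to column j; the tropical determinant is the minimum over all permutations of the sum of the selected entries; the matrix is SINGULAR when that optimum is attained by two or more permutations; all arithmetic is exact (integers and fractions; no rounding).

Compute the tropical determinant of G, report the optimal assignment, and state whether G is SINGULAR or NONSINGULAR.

σ = (0, 1, 2): 14 + (-1) + (-2) = 11
σ = (0, 2, 1): 14 + 8 + 6 = 28
σ = (1, 0, 2): 13 + 21 + (-2) = 32
σ = (1, 2, 0): 13 + 8 + 2 = 23
σ = (2, 0, 1): 4 + 21 + 6 = 31
σ = (2, 1, 0): 4 + (-1) + 2 = 5
Optimal value attained by: σ = (2, 1, 0).
Answer: det⊕(G) = 5; verdict: NONSINGULAR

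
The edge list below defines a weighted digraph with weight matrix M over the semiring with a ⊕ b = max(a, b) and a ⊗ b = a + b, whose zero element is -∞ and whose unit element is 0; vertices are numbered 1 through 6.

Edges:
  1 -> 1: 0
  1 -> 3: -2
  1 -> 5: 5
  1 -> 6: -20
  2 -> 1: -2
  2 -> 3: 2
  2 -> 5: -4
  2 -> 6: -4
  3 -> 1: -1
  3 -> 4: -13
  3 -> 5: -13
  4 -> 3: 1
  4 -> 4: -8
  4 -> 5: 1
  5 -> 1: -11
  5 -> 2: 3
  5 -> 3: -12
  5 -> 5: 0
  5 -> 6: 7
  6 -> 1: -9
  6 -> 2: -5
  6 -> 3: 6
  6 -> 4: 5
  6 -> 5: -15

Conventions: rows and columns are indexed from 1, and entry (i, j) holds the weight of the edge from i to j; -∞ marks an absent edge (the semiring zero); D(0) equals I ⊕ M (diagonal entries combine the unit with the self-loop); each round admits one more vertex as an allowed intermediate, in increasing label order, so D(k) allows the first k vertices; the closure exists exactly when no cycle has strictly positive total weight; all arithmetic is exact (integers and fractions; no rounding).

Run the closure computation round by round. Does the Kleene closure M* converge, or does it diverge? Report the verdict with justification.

D(0):
  [0, -∞, -2, -∞, 5, -20]
  [-2, 0, 2, -∞, -4, -4]
  [-1, -∞, 0, -13, -13, -∞]
  [-∞, -∞, 1, 0, 1, -∞]
  [-11, 3, -12, -∞, 0, 7]
  [-9, -5, 6, 5, -15, 0]
D(1):
  [0, -∞, -2, -∞, 5, -20]
  [-2, 0, 2, -∞, 3, -4]
  [-1, -∞, 0, -13, 4, -21]
  [-∞, -∞, 1, 0, 1, -∞]
  [-11, 3, -12, -∞, 0, 7]
  [-9, -5, 6, 5, -4, 0]
Detection: at round 2, diagonal entry (5, 5) turns strictly positive.
Key observation: the cycle 5->2->1->5 has total weight 3 + (-2) + 5, which is strictly positive.
Answer: DIVERGES — positive cycle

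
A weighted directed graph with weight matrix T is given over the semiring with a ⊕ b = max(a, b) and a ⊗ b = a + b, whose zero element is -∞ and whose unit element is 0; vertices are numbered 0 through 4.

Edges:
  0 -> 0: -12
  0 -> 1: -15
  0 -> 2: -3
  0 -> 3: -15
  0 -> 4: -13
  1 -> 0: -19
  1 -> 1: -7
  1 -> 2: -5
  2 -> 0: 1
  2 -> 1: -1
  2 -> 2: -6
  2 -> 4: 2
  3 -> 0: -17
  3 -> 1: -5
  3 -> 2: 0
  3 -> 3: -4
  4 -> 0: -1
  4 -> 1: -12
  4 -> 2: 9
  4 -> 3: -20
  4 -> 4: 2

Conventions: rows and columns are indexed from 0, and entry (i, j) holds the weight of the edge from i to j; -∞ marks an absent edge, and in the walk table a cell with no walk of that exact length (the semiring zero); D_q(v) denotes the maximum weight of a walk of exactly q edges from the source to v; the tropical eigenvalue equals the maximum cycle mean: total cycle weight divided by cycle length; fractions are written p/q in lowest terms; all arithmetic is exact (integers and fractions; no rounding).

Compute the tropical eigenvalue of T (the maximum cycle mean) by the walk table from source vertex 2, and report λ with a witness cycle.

q=0: [-∞, -∞, 0, -∞, -∞]
q=1: [1, -1, -6, -∞, 2]
q=2: [1, -7, 11, -14, 4]
q=3: [12, 10, 13, -14, 13]
q=4: [14, 12, 22, -3, 15]
q=5: [23, 21, 24, -1, 24]
Optimal cycle mean attained by: cycle 2->4->2, total 2 + 9, length 2.
Answer: λ = 11/2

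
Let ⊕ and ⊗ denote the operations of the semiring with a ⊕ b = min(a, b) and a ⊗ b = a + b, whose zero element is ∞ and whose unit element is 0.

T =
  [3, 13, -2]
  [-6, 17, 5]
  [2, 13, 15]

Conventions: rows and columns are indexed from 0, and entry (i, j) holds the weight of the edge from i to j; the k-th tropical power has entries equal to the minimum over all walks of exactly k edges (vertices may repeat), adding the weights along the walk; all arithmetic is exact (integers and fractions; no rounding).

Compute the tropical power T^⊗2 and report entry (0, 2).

T^⊗2:
  [0, 11, 1]
  [-3, 7, -8]
  [5, 15, 0]
Key observation: the optimum is the walk 0->0->2, with weight 3 + (-2) = 1.
Optimal value attained by: walk 0->0->2.
Answer: (T^⊗2)[0][2] = 1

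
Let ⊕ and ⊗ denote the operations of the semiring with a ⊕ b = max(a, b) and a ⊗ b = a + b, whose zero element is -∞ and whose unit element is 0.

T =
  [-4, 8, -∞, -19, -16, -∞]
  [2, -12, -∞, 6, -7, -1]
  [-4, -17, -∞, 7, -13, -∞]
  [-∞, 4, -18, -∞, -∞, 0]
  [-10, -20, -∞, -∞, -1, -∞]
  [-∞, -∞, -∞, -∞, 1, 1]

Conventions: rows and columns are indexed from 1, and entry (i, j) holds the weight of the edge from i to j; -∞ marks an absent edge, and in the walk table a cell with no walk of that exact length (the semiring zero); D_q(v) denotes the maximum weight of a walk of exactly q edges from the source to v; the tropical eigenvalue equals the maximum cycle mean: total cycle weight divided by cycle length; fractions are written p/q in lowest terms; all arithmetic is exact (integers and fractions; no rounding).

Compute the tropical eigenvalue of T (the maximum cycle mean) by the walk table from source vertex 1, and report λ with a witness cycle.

q=0: [0, -∞, -∞, -∞, -∞, -∞]
q=1: [-4, 8, -∞, -19, -16, -∞]
q=2: [10, 4, -37, 14, 1, 7]
q=3: [6, 18, -4, 10, 8, 14]
q=4: [20, 14, -8, 24, 15, 17]
q=5: [16, 28, 6, 20, 18, 24]
q=6: [30, 24, 2, 34, 25, 27]
Optimal cycle mean attained by: cycle 1->2->1, total 8 + 2, length 2.
Answer: λ = 5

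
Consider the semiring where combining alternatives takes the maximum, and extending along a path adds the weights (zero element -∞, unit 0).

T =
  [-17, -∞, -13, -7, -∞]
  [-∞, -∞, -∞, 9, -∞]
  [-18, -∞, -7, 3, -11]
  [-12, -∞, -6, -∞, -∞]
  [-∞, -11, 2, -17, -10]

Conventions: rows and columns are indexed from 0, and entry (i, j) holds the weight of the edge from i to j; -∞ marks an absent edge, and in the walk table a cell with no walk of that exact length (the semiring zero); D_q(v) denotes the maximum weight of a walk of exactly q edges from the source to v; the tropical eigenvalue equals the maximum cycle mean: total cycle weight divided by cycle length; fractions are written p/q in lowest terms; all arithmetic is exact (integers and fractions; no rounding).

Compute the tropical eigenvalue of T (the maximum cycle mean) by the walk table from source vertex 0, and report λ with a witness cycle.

q=0: [0, -∞, -∞, -∞, -∞]
q=1: [-17, -∞, -13, -7, -∞]
q=2: [-19, -∞, -13, -10, -24]
q=3: [-22, -35, -16, -10, -24]
q=4: [-22, -35, -16, -13, -27]
q=5: [-25, -38, -19, -13, -27]
Optimal cycle mean attained by: cycle 2->3->2, total 3 + (-6), length 2.
Answer: λ = -3/2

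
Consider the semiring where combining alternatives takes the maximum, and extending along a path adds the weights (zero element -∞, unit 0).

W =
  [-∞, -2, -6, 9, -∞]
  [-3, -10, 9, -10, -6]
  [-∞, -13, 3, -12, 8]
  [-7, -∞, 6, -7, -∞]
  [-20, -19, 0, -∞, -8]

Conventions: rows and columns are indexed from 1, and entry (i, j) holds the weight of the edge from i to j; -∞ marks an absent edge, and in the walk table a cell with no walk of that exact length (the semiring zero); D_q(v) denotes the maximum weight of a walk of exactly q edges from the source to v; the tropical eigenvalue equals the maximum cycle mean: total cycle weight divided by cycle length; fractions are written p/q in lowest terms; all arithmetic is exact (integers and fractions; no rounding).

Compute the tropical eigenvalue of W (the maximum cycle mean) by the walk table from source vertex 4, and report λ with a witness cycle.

q=0: [-∞, -∞, -∞, 0, -∞]
q=1: [-7, -∞, 6, -7, -∞]
q=2: [-14, -7, 9, 2, 14]
q=3: [-5, -4, 14, -3, 17]
q=4: [-3, 1, 17, 4, 22]
q=5: [2, 4, 22, 6, 25]
Optimal cycle mean attained by: cycle 3->5->3, total 8 + 0, length 2.
Answer: λ = 4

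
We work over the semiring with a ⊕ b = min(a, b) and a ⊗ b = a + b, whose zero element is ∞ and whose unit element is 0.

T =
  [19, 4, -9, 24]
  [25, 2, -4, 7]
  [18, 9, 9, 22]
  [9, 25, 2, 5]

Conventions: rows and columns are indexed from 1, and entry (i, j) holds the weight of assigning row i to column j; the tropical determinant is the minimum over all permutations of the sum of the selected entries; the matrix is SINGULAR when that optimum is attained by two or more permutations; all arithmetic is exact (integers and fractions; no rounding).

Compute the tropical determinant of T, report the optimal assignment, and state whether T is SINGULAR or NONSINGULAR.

σ = (1, 2, 3, 4): 19 + 2 + 9 + 5 = 35
σ = (1, 2, 4, 3): 19 + 2 + 22 + 2 = 45
σ = (1, 3, 2, 4): 19 + (-4) + 9 + 5 = 29
σ = (1, 3, 4, 2): 19 + (-4) + 22 + 25 = 62
σ = (1, 4, 2, 3): 19 + 7 + 9 + 2 = 37
σ = (1, 4, 3, 2): 19 + 7 + 9 + 25 = 60
σ = (2, 1, 3, 4): 4 + 25 + 9 + 5 = 43
σ = (2, 1, 4, 3): 4 + 25 + 22 + 2 = 53
σ = (2, 3, 1, 4): 4 + (-4) + 18 + 5 = 23
σ = (2, 3, 4, 1): 4 + (-4) + 22 + 9 = 31
σ = (2, 4, 1, 3): 4 + 7 + 18 + 2 = 31
σ = (2, 4, 3, 1): 4 + 7 + 9 + 9 = 29
σ = (3, 1, 2, 4): (-9) + 25 + 9 + 5 = 30
σ = (3, 1, 4, 2): (-9) + 25 + 22 + 25 = 63
σ = (3, 2, 1, 4): (-9) + 2 + 18 + 5 = 16
σ = (3, 2, 4, 1): (-9) + 2 + 22 + 9 = 24
σ = (3, 4, 1, 2): (-9) + 7 + 18 + 25 = 41
σ = (3, 4, 2, 1): (-9) + 7 + 9 + 9 = 16
σ = (4, 1, 2, 3): 24 + 25 + 9 + 2 = 60
σ = (4, 1, 3, 2): 24 + 25 + 9 + 25 = 83
σ = (4, 2, 1, 3): 24 + 2 + 18 + 2 = 46
σ = (4, 2, 3, 1): 24 + 2 + 9 + 9 = 44
σ = (4, 3, 1, 2): 24 + (-4) + 18 + 25 = 63
σ = (4, 3, 2, 1): 24 + (-4) + 9 + 9 = 38
Optimal value attained by: σ = (3, 2, 1, 4).
Answer: det⊕(T) = 16; verdict: SINGULAR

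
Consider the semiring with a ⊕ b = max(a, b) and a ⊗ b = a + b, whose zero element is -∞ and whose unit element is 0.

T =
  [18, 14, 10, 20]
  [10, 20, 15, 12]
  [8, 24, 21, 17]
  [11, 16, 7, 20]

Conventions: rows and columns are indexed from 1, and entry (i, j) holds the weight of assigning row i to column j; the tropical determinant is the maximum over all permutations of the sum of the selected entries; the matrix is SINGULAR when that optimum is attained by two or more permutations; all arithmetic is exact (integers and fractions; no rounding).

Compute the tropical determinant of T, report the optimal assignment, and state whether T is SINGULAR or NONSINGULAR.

σ = (1, 2, 3, 4): 18 + 20 + 21 + 20 = 79
σ = (1, 2, 4, 3): 18 + 20 + 17 + 7 = 62
σ = (1, 3, 2, 4): 18 + 15 + 24 + 20 = 77
σ = (1, 3, 4, 2): 18 + 15 + 17 + 16 = 66
σ = (1, 4, 2, 3): 18 + 12 + 24 + 7 = 61
σ = (1, 4, 3, 2): 18 + 12 + 21 + 16 = 67
σ = (2, 1, 3, 4): 14 + 10 + 21 + 20 = 65
σ = (2, 1, 4, 3): 14 + 10 + 17 + 7 = 48
σ = (2, 3, 1, 4): 14 + 15 + 8 + 20 = 57
σ = (2, 3, 4, 1): 14 + 15 + 17 + 11 = 57
σ = (2, 4, 1, 3): 14 + 12 + 8 + 7 = 41
σ = (2, 4, 3, 1): 14 + 12 + 21 + 11 = 58
σ = (3, 1, 2, 4): 10 + 10 + 24 + 20 = 64
σ = (3, 1, 4, 2): 10 + 10 + 17 + 16 = 53
σ = (3, 2, 1, 4): 10 + 20 + 8 + 20 = 58
σ = (3, 2, 4, 1): 10 + 20 + 17 + 11 = 58
σ = (3, 4, 1, 2): 10 + 12 + 8 + 16 = 46
σ = (3, 4, 2, 1): 10 + 12 + 24 + 11 = 57
σ = (4, 1, 2, 3): 20 + 10 + 24 + 7 = 61
σ = (4, 1, 3, 2): 20 + 10 + 21 + 16 = 67
σ = (4, 2, 1, 3): 20 + 20 + 8 + 7 = 55
σ = (4, 2, 3, 1): 20 + 20 + 21 + 11 = 72
σ = (4, 3, 1, 2): 20 + 15 + 8 + 16 = 59
σ = (4, 3, 2, 1): 20 + 15 + 24 + 11 = 70
Optimal value attained by: σ = (1, 2, 3, 4).
Answer: det⊕(T) = 79; verdict: NONSINGULAR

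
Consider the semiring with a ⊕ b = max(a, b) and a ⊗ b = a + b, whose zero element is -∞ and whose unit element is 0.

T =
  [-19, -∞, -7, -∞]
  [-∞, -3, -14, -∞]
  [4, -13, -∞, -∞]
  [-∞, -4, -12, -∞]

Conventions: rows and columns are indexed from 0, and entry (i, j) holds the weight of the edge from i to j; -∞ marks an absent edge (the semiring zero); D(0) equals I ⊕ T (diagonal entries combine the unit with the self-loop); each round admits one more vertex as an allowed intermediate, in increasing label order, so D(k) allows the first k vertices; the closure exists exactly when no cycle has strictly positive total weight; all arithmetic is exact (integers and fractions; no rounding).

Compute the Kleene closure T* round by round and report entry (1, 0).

D(0):
  [0, -∞, -7, -∞]
  [-∞, 0, -14, -∞]
  [4, -13, 0, -∞]
  [-∞, -4, -12, 0]
D(1):
  [0, -∞, -7, -∞]
  [-∞, 0, -14, -∞]
  [4, -13, 0, -∞]
  [-∞, -4, -12, 0]
D(2):
  [0, -∞, -7, -∞]
  [-∞, 0, -14, -∞]
  [4, -13, 0, -∞]
  [-∞, -4, -12, 0]
D(3):
  [0, -20, -7, -∞]
  [-10, 0, -14, -∞]
  [4, -13, 0, -∞]
  [-8, -4, -12, 0]
D(4):
  [0, -20, -7, -∞]
  [-10, 0, -14, -∞]
  [4, -13, 0, -∞]
  [-8, -4, -12, 0]
Answer: T*[1][0] = -10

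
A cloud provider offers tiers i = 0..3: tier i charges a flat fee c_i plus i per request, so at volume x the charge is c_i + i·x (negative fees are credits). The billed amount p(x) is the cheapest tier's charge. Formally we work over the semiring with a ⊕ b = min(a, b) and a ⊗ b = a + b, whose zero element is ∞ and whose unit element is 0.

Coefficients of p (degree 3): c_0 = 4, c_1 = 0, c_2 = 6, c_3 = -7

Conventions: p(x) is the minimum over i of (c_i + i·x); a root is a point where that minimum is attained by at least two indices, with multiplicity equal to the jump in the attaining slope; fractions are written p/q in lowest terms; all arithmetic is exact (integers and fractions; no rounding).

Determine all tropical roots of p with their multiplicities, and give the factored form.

hull edge (i=0, c=4) to (i=1, c=0): slope -4, span 1
hull edge (i=1, c=0) to (i=3, c=-7): slope -7/2, span 2
Factored form: p(x) = -7 ⊗ (x ⊕ 7/2) ⊗ (x ⊕ 7/2) ⊗ (x ⊕ 4)
Answer: roots = 7/2 (mult 2), 4 (mult 1)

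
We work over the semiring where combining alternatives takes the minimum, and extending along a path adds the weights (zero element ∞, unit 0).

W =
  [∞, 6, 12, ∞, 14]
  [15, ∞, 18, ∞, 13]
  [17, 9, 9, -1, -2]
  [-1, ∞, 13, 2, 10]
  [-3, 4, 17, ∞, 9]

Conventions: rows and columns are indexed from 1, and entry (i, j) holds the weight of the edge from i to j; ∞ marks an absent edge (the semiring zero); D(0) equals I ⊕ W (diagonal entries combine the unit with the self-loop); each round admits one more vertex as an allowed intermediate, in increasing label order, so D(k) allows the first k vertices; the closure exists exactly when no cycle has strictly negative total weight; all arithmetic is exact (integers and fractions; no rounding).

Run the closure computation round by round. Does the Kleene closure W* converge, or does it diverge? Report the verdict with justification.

D(0):
  [0, 6, 12, ∞, 14]
  [15, 0, 18, ∞, 13]
  [17, 9, 0, -1, -2]
  [-1, ∞, 13, 0, 10]
  [-3, 4, 17, ∞, 0]
D(1):
  [0, 6, 12, ∞, 14]
  [15, 0, 18, ∞, 13]
  [17, 9, 0, -1, -2]
  [-1, 5, 11, 0, 10]
  [-3, 3, 9, ∞, 0]
D(2):
  [0, 6, 12, ∞, 14]
  [15, 0, 18, ∞, 13]
  [17, 9, 0, -1, -2]
  [-1, 5, 11, 0, 10]
  [-3, 3, 9, ∞, 0]
D(3):
  [0, 6, 12, 11, 10]
  [15, 0, 18, 17, 13]
  [17, 9, 0, -1, -2]
  [-1, 5, 11, 0, 9]
  [-3, 3, 9, 8, 0]
D(4):
  [0, 6, 12, 11, 10]
  [15, 0, 18, 17, 13]
  [-2, 4, 0, -1, -2]
  [-1, 5, 11, 0, 9]
  [-3, 3, 9, 8, 0]
D(5):
  [0, 6, 12, 11, 10]
  [10, 0, 18, 17, 13]
  [-5, 1, 0, -1, -2]
  [-1, 5, 11, 0, 9]
  [-3, 3, 9, 8, 0]
Key observation: every diagonal entry stays at the unit through all rounds, so no improving cycle exists.
Answer: CONVERGES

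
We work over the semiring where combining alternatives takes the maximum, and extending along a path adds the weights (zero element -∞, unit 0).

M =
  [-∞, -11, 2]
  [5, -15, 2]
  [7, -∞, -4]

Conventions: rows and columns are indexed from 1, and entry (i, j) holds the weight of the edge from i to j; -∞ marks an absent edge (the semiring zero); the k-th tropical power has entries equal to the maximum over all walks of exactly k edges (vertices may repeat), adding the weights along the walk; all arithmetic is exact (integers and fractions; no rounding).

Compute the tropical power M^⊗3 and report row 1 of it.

M^⊗2:
  [9, -26, -2]
  [9, -6, 7]
  [3, -4, 9]
M^⊗3:
  [5, -2, 11]
  [14, -2, 11]
  [16, -8, 5]
Answer: row 1 of M^⊗3 = [5, -2, 11]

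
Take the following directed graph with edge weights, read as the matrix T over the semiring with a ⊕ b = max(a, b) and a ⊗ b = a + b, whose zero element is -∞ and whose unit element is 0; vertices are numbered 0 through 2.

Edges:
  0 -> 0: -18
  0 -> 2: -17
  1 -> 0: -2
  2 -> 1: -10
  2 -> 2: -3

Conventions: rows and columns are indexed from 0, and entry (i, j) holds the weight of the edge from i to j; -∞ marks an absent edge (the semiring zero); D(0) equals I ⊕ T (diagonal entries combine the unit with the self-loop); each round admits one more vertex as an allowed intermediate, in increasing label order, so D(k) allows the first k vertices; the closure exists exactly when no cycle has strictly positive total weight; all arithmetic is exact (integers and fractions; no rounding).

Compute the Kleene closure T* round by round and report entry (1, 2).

D(0):
  [0, -∞, -17]
  [-2, 0, -∞]
  [-∞, -10, 0]
D(1):
  [0, -∞, -17]
  [-2, 0, -19]
  [-∞, -10, 0]
D(2):
  [0, -∞, -17]
  [-2, 0, -19]
  [-12, -10, 0]
D(3):
  [0, -27, -17]
  [-2, 0, -19]
  [-12, -10, 0]
Answer: T*[1][2] = -19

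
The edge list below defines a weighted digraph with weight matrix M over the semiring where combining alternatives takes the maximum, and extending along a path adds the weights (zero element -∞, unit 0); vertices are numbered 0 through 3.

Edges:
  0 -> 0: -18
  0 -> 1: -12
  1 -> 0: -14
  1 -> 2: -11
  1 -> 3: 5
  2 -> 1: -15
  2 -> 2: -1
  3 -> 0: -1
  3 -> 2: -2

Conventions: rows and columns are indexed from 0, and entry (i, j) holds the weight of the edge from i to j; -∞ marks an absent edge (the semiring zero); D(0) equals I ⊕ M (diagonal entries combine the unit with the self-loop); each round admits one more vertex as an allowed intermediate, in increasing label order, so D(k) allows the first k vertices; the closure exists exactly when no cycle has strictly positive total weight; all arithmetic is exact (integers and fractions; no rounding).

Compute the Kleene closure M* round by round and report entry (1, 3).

D(0):
  [0, -12, -∞, -∞]
  [-14, 0, -11, 5]
  [-∞, -15, 0, -∞]
  [-1, -∞, -2, 0]
D(1):
  [0, -12, -∞, -∞]
  [-14, 0, -11, 5]
  [-∞, -15, 0, -∞]
  [-1, -13, -2, 0]
D(2):
  [0, -12, -23, -7]
  [-14, 0, -11, 5]
  [-29, -15, 0, -10]
  [-1, -13, -2, 0]
D(3):
  [0, -12, -23, -7]
  [-14, 0, -11, 5]
  [-29, -15, 0, -10]
  [-1, -13, -2, 0]
D(4):
  [0, -12, -9, -7]
  [4, 0, 3, 5]
  [-11, -15, 0, -10]
  [-1, -13, -2, 0]
Answer: M*[1][3] = 5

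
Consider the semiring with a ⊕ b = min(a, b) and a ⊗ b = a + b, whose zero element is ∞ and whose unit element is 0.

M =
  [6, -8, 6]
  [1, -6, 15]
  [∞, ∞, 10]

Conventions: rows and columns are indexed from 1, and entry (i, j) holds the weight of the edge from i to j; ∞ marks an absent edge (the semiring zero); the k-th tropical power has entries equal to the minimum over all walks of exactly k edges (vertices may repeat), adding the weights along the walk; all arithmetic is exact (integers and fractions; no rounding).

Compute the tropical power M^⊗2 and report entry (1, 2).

M^⊗2:
  [-7, -14, 7]
  [-5, -12, 7]
  [∞, ∞, 20]
Key observation: the optimum is the walk 1->2->2, with weight (-8) + (-6) = -14.
Optimal value attained by: walk 1->2->2.
Answer: (M^⊗2)[1][2] = -14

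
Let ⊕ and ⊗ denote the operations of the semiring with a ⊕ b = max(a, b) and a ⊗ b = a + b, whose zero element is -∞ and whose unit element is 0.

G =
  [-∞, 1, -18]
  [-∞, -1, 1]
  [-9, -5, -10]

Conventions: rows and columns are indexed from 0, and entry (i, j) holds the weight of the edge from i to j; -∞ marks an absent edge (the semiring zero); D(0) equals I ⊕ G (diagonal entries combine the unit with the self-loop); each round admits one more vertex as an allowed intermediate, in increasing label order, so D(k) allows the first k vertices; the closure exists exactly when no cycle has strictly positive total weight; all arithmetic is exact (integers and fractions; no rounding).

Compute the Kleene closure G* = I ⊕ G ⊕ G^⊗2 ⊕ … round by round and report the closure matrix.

D(0):
  [0, 1, -18]
  [-∞, 0, 1]
  [-9, -5, 0]
D(1):
  [0, 1, -18]
  [-∞, 0, 1]
  [-9, -5, 0]
D(2):
  [0, 1, 2]
  [-∞, 0, 1]
  [-9, -5, 0]
D(3):
  [0, 1, 2]
  [-8, 0, 1]
  [-9, -5, 0]
Answer: G* = [[0, 1, 2], [-8, 0, 1], [-9, -5, 0]]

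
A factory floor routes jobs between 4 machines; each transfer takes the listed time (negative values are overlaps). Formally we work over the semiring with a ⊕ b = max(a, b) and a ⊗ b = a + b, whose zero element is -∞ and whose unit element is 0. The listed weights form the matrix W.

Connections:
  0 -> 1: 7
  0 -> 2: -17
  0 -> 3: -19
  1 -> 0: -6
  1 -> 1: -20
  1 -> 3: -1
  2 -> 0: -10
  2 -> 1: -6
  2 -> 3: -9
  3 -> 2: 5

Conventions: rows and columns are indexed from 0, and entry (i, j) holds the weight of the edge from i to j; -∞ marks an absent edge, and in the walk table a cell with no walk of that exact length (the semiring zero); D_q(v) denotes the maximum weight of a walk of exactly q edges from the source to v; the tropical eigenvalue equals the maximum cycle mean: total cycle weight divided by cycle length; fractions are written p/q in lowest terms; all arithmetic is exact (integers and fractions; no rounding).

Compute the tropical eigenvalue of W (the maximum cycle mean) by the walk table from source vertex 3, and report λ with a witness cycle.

q=0: [-∞, -∞, -∞, 0]
q=1: [-∞, -∞, 5, -∞]
q=2: [-5, -1, -∞, -4]
q=3: [-7, 2, 1, -2]
q=4: [-4, 0, 3, 1]
Optimal cycle mean attained by: cycle 0->1->0, total 7 + (-6), length 2.
Answer: λ = 1/2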